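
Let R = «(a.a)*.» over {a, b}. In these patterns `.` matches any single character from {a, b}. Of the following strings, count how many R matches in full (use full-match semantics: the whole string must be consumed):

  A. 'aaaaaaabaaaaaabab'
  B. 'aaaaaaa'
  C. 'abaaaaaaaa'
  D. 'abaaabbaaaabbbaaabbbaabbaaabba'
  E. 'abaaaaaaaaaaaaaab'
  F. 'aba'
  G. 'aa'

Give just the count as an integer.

2

A → no match
B → match
C → match
D → no match
E → no match
F → no match
G → no match
Total matched: 2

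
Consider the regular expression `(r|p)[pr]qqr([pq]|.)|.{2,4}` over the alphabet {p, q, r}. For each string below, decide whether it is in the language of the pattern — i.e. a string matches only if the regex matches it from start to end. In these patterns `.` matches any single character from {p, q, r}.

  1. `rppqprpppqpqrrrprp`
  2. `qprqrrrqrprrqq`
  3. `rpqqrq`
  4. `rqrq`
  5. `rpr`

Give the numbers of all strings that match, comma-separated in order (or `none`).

1 → no match
2 → no match
3 → match
4 → match
5 → match

3, 4, 5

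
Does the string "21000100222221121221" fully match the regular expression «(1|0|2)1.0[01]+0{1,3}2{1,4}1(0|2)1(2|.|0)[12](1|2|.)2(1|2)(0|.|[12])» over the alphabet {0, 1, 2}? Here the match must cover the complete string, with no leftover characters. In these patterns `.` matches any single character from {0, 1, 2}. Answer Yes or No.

No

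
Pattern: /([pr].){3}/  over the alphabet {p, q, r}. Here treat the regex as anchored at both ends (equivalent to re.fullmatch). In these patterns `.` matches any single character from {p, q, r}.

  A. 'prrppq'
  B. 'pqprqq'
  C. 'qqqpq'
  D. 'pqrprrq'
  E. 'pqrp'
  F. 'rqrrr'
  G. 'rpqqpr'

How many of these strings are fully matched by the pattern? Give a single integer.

A → match
B → no match
C → no match
D → no match
E → no match
F → no match
G → no match
Total matched: 1

1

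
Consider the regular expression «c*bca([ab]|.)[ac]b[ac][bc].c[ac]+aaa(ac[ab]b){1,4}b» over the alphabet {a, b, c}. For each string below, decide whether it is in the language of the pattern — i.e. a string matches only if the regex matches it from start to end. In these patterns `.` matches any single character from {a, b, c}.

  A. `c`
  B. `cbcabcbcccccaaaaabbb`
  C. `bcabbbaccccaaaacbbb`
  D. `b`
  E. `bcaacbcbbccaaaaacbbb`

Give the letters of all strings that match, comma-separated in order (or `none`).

E

A → no match — must end with `bb`
B → no match
C → no match
D → no match — must end with `bb`
E → match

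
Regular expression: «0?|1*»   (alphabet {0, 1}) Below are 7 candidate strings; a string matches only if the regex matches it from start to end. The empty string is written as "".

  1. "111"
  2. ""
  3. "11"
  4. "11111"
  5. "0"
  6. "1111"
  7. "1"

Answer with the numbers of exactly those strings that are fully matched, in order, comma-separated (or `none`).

1. "111" → match
2. "" → match
3. "11" → match
4. "11111" → match
5. "0" → match
6. "1111" → match
7. "1" → match

1, 2, 3, 4, 5, 6, 7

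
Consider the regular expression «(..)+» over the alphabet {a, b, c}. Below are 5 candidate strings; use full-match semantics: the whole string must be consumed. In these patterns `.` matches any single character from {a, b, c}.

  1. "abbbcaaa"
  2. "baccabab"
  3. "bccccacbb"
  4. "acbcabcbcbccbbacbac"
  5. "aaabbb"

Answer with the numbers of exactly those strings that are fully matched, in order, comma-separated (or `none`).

1, 2, 5

1 → match
2 → match
3 → no match
4 → no match
5 → match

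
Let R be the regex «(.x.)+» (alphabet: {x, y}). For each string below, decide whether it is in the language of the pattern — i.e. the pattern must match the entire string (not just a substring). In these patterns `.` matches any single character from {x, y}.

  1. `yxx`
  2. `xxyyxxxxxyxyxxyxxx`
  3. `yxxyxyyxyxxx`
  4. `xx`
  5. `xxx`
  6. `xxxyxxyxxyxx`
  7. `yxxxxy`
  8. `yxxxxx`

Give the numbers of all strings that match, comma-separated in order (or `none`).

1 → match
2 → match
3 → match
4 → no match
5 → match
6 → match
7 → match
8 → match

1, 2, 3, 5, 6, 7, 8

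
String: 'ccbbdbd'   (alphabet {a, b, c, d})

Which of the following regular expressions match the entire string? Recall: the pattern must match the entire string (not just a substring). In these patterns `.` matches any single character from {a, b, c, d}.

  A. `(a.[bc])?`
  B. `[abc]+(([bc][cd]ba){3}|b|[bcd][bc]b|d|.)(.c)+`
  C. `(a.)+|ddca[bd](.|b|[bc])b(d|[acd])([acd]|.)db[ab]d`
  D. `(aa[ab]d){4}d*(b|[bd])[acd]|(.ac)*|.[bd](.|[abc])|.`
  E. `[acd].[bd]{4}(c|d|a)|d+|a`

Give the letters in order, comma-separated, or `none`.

A → no match
B → no match — must end with 'c'
C → no match
D → no match
E → match

E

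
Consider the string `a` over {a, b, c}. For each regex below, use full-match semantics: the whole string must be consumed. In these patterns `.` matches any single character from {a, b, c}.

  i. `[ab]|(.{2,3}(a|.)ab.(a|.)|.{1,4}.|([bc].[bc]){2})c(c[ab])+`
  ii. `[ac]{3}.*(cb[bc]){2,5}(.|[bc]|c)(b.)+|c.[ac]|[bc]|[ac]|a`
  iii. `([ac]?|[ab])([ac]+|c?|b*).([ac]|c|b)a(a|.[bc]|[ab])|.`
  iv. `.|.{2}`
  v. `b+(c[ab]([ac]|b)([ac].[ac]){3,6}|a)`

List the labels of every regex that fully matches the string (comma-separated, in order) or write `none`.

i, ii, iii, iv

i → match
ii → match
iii → match
iv → match
v → no match — must start with `b`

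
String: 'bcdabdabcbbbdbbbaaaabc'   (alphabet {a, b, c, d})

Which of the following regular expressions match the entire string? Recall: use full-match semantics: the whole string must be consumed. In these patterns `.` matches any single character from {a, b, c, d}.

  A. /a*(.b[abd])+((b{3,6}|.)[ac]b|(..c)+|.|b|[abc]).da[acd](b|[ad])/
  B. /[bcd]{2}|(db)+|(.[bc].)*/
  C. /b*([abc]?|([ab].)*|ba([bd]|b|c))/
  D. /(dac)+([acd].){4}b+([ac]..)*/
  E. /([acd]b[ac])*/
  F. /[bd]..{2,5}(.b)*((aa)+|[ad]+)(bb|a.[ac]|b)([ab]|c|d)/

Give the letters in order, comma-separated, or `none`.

F

A → no match
B → no match
C → no match
D → no match — must start with 'dac'
E → no match
F → match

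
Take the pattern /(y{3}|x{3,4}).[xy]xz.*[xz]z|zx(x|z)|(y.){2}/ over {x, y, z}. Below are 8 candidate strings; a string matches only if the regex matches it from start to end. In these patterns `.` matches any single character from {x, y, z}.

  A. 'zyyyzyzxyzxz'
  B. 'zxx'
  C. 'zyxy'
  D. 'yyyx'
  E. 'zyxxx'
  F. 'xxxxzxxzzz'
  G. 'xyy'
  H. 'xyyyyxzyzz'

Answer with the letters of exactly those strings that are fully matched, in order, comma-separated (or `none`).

B, D, F

A → no match
B → match
C → no match
D → match
E → no match
F → match
G → no match
H → no match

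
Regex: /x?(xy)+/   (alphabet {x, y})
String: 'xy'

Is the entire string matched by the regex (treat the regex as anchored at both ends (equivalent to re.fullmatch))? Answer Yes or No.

Yes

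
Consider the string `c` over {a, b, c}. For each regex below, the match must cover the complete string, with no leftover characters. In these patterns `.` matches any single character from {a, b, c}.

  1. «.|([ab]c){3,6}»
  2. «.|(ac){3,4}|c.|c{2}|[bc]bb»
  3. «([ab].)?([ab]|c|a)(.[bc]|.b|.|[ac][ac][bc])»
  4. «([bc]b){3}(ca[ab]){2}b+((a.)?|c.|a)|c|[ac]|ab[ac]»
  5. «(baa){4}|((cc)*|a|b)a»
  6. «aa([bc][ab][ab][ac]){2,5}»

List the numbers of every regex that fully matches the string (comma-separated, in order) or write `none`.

1 → match
2 → match
3 → no match
4 → match
5 → no match
6 → no match — must start with `aa`

1, 2, 4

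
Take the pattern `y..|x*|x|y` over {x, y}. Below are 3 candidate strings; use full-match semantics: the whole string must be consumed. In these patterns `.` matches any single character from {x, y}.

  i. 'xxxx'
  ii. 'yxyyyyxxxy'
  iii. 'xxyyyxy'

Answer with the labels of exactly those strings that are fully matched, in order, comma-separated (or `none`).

i. 'xxxx' → match
ii. 'yxyyyyxxxy' → no match
iii. 'xxyyyxy' → no match

i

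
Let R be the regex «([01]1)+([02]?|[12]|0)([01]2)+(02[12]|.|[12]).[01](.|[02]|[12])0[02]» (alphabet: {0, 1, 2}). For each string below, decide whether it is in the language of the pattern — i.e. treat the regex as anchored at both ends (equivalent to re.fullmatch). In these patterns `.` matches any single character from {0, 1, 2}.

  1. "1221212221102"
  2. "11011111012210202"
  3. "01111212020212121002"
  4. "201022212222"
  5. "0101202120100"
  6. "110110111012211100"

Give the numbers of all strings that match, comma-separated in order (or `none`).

1 → no match
2 → match
3 → match
4 → no match
5 → match
6 → no match

2, 3, 5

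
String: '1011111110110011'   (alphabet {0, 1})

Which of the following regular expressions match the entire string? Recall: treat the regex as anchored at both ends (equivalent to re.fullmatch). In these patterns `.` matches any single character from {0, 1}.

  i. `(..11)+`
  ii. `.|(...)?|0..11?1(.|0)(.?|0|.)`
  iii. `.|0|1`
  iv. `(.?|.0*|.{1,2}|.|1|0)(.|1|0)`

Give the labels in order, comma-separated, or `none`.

i → match
ii → no match
iii → no match
iv → no match

i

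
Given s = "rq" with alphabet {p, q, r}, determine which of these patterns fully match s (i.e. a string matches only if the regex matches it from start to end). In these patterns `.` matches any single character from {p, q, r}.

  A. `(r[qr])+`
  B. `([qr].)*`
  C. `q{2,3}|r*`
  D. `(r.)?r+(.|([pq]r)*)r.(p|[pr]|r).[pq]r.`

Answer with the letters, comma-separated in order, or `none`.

A, B

A → match
B → match
C → no match
D → no match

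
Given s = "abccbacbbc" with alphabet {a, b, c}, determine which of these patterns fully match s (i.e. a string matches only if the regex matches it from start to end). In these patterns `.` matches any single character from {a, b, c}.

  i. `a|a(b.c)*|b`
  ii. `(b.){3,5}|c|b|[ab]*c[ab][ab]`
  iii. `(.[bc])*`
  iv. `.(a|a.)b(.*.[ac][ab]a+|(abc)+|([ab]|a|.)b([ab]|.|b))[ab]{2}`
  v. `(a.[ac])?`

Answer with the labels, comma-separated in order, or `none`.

i → match
ii → no match
iii → no match
iv → no match
v → no match

i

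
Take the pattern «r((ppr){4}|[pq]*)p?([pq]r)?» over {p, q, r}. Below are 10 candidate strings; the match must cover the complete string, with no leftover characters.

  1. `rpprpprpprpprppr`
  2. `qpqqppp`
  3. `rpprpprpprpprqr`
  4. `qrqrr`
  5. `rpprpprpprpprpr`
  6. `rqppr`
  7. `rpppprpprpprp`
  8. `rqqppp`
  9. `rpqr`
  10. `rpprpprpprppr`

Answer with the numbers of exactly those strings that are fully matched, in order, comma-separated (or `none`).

1 → match
2. `qpqqppp` → no match — must start with `r`
3 → match
4. `qrqrr` → no match — must start with `r`
5 → match
6. `rqppr` → match
7 → no match
8. `rqqppp` → match
9. `rpqr` → match
10 → match

1, 3, 5, 6, 8, 9, 10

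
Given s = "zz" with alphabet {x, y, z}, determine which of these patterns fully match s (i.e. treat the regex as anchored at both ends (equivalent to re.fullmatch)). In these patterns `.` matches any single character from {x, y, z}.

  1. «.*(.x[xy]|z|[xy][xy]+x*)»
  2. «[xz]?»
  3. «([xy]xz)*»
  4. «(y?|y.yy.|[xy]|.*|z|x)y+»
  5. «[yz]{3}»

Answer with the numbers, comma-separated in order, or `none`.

1

1 → match
2 → no match
3 → no match
4 → no match — must end with "y"
5 → no match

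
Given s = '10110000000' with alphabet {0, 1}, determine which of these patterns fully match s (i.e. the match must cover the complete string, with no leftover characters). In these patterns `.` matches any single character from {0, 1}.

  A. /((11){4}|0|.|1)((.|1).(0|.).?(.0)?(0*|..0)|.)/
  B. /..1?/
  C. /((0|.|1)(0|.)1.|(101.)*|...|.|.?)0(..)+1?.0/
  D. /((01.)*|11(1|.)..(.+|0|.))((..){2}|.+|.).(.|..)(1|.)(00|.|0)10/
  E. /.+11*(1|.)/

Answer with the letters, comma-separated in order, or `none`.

A → match
B → no match
C → match
D → no match — must end with '10'
E → no match

A, C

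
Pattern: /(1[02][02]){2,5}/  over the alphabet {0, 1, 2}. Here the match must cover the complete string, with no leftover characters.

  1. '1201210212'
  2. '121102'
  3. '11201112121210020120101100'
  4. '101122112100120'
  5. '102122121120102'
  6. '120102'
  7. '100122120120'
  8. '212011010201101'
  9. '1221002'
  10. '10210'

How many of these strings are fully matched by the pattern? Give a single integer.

2

1. '1201210212' → no match
2. '121102' → no match
3 → no match
4 → no match
5 → no match
6. '120102' → match
7. '100122120120' → match
8 → no match — must start with '1'
9. '1221002' → no match
10. '10210' → no match
Total matched: 2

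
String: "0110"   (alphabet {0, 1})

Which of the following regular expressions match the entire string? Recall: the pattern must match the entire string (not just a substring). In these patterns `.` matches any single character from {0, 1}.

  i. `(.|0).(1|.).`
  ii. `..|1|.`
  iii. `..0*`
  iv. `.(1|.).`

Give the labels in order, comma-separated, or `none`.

i → match
ii → no match
iii → no match
iv → no match

i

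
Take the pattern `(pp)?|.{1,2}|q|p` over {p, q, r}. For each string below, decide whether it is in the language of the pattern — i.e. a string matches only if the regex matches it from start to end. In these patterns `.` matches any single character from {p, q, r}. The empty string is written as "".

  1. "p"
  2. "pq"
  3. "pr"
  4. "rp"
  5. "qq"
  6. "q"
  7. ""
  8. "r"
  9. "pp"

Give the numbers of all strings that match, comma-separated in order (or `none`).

1, 2, 3, 4, 5, 6, 7, 8, 9

1 → match
2 → match
3 → match
4 → match
5 → match
6 → match
7 → match
8 → match
9 → match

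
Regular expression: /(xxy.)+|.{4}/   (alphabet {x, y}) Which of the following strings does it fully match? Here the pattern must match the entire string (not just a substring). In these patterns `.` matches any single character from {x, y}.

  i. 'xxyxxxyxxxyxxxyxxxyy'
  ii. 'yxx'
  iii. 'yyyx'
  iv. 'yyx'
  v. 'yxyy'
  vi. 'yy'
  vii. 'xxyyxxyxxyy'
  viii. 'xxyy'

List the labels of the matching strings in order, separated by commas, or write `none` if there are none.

i, iii, v, viii

i → match
ii. 'yxx' → no match
iii. 'yyyx' → match
iv. 'yyx' → no match
v. 'yxyy' → match
vi. 'yy' → no match
vii. 'xxyyxxyxxyy' → no match
viii. 'xxyy' → match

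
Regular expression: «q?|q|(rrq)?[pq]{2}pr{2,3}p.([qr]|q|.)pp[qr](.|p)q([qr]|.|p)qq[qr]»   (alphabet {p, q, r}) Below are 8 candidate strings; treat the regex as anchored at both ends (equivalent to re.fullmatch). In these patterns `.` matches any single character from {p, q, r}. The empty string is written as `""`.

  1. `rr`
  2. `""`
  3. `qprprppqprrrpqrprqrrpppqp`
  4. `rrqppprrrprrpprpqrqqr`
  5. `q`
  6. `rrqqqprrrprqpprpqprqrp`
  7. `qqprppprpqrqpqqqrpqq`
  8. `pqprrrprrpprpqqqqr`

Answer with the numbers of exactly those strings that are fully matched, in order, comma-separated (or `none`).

2, 4, 5, 8

1 → no match
2 → match
3 → no match
4 → match
5 → match
6 → no match
7 → no match
8 → match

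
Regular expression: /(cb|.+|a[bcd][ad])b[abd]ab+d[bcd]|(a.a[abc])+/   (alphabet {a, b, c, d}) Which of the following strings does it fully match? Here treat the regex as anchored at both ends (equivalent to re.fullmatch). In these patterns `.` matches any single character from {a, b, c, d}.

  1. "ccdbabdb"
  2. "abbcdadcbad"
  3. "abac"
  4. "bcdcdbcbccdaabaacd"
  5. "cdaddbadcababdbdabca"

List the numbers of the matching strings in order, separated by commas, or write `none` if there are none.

3

1. "ccdbabdb" → no match
2. "abbcdadcbad" → no match
3. "abac" → match
4 → no match
5 → no match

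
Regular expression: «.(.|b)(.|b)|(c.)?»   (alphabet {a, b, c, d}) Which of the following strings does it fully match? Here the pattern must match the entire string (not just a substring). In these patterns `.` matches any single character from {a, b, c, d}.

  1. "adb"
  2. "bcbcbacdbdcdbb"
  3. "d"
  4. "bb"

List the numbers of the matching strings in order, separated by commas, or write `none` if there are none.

1 → match
2 → no match
3 → no match
4 → no match

1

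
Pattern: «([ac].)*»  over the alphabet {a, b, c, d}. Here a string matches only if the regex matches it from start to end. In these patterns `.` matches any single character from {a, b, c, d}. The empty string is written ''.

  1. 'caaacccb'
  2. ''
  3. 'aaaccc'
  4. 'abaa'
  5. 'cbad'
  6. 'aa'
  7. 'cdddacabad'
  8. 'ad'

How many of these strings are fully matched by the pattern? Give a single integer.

1 → match
2 → match
3 → match
4 → match
5 → match
6 → match
7 → no match
8 → match
Total matched: 7

7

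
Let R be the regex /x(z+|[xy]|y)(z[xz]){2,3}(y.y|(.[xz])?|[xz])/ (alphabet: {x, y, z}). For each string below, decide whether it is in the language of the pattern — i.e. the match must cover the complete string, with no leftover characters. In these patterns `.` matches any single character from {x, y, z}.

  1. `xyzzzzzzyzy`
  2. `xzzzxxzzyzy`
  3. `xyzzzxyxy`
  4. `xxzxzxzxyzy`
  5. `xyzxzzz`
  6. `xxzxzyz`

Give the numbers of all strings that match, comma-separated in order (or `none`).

1 → match
2 → no match
3 → match
4 → match
5 → match
6 → no match

1, 3, 4, 5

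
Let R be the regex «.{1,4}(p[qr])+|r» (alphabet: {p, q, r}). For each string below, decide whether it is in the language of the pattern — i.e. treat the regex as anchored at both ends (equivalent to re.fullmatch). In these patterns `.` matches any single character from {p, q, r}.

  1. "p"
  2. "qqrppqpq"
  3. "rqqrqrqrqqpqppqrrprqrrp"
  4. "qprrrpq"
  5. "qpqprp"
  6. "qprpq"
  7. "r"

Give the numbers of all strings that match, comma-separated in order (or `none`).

2, 6, 7

1 → no match
2 → match
3 → no match
4 → no match
5 → no match
6 → match
7 → match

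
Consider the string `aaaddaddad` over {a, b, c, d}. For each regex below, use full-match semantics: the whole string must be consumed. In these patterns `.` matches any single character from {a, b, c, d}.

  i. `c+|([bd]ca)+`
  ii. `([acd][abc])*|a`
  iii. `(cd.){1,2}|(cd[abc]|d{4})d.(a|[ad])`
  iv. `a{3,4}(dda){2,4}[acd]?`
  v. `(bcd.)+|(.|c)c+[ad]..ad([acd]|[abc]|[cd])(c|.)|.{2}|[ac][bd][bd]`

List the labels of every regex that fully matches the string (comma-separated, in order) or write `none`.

i → no match
ii → no match
iii → no match
iv → match
v → no match

iv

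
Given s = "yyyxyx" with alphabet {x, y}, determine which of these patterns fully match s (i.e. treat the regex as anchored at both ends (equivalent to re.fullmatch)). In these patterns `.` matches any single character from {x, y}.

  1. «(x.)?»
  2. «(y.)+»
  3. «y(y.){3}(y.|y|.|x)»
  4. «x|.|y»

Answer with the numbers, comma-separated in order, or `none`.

2

1 → no match
2 → match
3 → no match
4 → no match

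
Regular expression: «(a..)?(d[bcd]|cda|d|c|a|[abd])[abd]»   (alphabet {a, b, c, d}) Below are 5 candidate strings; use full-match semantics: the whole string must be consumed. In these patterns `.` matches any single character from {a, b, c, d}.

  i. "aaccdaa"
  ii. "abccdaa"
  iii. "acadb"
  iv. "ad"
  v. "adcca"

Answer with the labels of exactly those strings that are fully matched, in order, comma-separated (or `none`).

i, ii, iii, iv, v

i → match
ii → match
iii → match
iv → match
v → match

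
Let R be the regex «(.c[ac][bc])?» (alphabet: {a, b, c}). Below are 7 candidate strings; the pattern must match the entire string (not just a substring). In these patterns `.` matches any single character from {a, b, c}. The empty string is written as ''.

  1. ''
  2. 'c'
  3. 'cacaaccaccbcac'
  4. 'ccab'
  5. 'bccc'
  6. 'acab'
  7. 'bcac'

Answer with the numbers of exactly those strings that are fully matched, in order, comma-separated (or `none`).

1 → match
2 → no match
3 → no match
4 → match
5 → match
6 → match
7 → match

1, 4, 5, 6, 7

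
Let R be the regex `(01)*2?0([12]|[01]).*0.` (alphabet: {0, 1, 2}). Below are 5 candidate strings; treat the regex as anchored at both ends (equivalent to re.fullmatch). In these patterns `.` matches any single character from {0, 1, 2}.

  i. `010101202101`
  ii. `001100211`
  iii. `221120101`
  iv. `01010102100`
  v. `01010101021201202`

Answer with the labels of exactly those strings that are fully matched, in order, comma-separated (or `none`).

i, iv, v

i. `010101202101` → match
ii. `001100211` → no match
iii. `221120101` → no match
iv. `01010102100` → match
v → match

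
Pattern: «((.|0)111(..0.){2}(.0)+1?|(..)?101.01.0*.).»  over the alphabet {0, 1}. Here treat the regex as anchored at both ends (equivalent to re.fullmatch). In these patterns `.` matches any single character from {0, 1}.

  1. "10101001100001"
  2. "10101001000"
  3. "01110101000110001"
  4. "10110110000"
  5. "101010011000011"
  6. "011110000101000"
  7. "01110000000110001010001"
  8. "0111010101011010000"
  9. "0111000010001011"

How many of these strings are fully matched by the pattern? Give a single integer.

1 → match
2 → match
3 → match
4 → match
5 → match
6 → match
7 → match
8 → match
9 → match
Total matched: 9

9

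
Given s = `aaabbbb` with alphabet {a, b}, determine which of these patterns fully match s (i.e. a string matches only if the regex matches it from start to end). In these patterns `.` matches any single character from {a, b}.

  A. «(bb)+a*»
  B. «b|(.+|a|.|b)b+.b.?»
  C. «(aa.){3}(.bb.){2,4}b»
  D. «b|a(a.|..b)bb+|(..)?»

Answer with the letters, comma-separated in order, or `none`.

A → no match — must start with `bb`
B → match
C → no match
D → match

B, D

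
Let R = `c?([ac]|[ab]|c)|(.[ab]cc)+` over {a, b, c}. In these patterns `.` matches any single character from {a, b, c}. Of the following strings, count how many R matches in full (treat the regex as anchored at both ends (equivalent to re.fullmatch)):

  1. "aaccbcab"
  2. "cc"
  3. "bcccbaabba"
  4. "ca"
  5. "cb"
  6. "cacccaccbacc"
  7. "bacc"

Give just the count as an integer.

5

1 → no match
2 → match
3 → no match
4 → match
5 → match
6 → match
7 → match
Total matched: 5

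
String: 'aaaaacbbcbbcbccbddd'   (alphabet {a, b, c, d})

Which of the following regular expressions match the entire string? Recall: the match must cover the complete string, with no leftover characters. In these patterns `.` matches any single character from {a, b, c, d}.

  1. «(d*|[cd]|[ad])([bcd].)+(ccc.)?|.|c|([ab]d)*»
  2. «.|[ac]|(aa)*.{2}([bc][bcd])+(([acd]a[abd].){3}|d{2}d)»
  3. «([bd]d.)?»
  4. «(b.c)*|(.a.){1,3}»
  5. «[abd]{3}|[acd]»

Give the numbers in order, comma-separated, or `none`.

1 → no match
2 → match
3 → no match
4 → no match
5 → no match

2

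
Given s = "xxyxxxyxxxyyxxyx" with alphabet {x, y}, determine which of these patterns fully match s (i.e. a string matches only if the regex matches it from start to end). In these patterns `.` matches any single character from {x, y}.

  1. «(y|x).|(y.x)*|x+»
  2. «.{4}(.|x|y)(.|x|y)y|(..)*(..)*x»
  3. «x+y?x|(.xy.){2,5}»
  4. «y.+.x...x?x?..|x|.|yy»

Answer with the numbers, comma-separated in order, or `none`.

3

1 → no match
2 → no match
3 → match
4 → no match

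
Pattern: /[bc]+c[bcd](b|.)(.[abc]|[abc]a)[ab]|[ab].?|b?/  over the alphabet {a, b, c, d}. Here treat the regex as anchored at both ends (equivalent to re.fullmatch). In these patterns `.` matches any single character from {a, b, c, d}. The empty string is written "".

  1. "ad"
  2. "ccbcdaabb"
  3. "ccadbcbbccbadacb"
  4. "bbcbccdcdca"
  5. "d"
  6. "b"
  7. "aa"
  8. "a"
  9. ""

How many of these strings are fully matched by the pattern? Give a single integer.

7

1 → match
2 → match
3 → no match
4 → match
5 → no match
6 → match
7 → match
8 → match
9 → match
Total matched: 7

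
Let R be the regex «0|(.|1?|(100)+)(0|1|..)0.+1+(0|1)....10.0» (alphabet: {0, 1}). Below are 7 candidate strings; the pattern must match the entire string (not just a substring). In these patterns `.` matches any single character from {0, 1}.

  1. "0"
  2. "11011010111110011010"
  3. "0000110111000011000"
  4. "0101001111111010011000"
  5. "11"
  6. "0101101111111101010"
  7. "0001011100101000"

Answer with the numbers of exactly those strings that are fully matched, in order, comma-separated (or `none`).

1. "0" → match
2 → match
3 → match
4 → match
5. "11" → no match — must end with "0"
6 → match
7 → match

1, 2, 3, 4, 6, 7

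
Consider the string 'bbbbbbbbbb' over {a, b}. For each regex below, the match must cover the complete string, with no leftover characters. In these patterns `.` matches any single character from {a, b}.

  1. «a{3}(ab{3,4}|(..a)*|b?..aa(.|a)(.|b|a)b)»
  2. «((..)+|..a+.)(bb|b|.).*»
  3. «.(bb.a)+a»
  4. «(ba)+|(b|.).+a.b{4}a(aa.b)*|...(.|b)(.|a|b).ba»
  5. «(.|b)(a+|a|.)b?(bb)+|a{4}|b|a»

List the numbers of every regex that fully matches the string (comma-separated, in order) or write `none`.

1 → no match — must start with 'a'
2 → match
3 → no match — must end with 'aa'
4 → no match
5 → match

2, 5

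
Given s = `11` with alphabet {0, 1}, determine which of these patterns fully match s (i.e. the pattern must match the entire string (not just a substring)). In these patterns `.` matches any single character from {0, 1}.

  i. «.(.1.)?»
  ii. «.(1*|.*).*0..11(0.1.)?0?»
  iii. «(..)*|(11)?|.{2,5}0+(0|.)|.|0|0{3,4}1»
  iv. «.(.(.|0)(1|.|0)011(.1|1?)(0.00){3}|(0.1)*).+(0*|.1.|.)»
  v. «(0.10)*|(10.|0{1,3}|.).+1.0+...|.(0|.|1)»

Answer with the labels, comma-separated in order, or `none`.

iii, iv, v

i → no match
ii → no match
iii → match
iv → match
v → match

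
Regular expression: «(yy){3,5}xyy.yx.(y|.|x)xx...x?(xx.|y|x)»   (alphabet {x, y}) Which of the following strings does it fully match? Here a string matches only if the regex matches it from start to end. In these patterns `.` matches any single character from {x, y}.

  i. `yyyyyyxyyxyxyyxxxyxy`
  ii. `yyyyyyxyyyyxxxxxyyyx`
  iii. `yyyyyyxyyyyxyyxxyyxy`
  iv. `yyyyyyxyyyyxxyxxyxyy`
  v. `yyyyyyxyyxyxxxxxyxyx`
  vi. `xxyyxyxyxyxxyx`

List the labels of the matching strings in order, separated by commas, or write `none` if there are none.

i, ii, iii, iv, v

i → match
ii → match
iii → match
iv → match
v → match
vi → no match — must start with `yy`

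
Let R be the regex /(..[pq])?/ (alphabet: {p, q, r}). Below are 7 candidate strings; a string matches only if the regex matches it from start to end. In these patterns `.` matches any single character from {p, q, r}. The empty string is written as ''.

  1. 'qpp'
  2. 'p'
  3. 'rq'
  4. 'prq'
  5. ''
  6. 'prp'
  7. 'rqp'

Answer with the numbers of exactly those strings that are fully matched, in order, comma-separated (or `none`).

1 → match
2 → no match
3 → no match
4 → match
5 → match
6 → match
7 → match

1, 4, 5, 6, 7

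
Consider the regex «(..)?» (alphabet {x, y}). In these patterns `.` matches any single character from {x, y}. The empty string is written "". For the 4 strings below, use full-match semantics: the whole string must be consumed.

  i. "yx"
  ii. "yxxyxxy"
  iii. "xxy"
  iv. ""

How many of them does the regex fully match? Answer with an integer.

2

i → match
ii → no match
iii → no match
iv → match
Total matched: 2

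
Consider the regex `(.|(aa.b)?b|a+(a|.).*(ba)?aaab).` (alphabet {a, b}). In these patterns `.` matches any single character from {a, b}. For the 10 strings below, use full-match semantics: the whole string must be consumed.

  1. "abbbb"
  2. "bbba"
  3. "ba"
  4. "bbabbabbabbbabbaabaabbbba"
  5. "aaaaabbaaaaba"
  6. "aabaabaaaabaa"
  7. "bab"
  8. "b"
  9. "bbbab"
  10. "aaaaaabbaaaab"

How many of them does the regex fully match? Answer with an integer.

1 → no match
2 → no match
3 → match
4 → no match
5 → match
6 → no match
7 → no match
8 → no match
9 → no match
10 → no match
Total matched: 2

2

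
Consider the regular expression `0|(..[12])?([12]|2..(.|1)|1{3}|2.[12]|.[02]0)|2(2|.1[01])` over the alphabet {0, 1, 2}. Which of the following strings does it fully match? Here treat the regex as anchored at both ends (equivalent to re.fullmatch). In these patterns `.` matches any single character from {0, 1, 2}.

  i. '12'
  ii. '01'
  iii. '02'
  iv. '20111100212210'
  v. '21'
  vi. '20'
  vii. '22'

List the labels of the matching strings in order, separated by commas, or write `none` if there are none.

i. '12' → no match
ii. '01' → no match
iii. '02' → no match
iv → no match
v. '21' → no match
vi. '20' → no match
vii. '22' → match

vii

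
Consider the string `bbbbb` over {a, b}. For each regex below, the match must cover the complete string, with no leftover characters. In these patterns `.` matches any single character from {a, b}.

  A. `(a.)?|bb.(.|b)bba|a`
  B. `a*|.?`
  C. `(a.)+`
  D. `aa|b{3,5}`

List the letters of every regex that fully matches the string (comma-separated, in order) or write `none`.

D

A → no match
B → no match
C → no match — must start with `a`
D → match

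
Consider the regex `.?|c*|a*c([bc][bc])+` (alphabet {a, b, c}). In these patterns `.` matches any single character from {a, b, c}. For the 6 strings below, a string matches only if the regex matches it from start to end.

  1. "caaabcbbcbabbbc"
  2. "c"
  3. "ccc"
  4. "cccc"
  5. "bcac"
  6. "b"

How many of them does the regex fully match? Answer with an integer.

4

1 → no match
2 → match
3 → match
4 → match
5 → no match
6 → match
Total matched: 4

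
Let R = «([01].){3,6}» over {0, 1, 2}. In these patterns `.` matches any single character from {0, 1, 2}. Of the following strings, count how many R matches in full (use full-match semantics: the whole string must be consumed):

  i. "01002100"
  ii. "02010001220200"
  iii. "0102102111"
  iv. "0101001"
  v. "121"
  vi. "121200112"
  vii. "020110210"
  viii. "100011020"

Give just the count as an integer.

i → no match
ii → no match
iii → no match
iv → no match
v → no match
vi → no match
vii → no match
viii → no match
Total matched: 0

0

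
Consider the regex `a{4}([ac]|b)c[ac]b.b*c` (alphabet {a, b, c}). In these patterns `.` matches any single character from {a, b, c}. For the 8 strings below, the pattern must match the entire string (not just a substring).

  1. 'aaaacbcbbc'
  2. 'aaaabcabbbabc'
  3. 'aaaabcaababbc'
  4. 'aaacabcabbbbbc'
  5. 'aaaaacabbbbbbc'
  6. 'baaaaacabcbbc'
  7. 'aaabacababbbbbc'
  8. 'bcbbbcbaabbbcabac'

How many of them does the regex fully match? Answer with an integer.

1 → no match
2 → no match
3 → no match
4 → no match
5 → match
6 → no match — must start with 'a'
7 → no match
8 → no match — must start with 'a'
Total matched: 1

1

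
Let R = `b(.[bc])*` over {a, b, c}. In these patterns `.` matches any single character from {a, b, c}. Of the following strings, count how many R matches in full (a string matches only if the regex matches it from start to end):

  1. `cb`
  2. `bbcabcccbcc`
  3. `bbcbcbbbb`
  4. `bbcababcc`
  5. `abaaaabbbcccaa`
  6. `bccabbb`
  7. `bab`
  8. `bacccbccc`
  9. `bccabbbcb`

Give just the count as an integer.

1 → no match — must start with `b`
2 → match
3 → match
4 → match
5 → no match — must start with `b`
6 → match
7 → match
8 → match
9 → match
Total matched: 7

7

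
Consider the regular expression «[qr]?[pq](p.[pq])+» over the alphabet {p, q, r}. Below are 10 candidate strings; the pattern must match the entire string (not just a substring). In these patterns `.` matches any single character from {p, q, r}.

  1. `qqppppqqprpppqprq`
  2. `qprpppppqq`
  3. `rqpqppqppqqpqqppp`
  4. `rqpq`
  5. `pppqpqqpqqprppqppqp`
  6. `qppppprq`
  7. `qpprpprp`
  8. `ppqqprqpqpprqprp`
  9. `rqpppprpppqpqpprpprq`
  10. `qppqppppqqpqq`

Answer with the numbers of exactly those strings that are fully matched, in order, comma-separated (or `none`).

1, 2, 3, 5, 6, 7, 8, 9, 10

1 → match
2 → match
3 → match
4 → no match
5 → match
6 → match
7 → match
8 → match
9 → match
10 → match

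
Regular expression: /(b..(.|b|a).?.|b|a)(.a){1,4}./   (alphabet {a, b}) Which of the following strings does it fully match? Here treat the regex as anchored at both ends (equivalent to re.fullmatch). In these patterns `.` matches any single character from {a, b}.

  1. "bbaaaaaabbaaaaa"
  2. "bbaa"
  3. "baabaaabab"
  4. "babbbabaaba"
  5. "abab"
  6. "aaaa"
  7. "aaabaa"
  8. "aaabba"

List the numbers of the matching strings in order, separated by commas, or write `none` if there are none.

2, 3, 5, 6, 7

1 → no match
2 → match
3 → match
4 → no match
5 → match
6 → match
7 → match
8 → no match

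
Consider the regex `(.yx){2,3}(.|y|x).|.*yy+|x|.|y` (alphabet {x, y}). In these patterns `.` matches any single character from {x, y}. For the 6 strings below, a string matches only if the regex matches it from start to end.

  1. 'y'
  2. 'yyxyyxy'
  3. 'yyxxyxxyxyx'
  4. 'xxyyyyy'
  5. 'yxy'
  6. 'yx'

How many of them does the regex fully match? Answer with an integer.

1 → match
2 → no match
3 → match
4 → match
5 → no match
6 → no match
Total matched: 3

3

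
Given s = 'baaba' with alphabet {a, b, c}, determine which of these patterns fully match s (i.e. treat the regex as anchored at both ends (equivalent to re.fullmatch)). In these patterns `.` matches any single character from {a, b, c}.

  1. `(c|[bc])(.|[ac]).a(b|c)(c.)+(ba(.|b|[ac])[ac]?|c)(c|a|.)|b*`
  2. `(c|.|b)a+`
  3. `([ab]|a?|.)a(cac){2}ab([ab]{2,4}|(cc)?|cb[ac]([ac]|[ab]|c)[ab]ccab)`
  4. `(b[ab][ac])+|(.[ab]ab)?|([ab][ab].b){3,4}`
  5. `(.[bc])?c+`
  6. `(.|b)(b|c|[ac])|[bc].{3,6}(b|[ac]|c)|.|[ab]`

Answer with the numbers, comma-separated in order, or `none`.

6

1 → no match
2 → no match
3 → no match
4 → no match
5 → no match — must end with 'c'
6 → match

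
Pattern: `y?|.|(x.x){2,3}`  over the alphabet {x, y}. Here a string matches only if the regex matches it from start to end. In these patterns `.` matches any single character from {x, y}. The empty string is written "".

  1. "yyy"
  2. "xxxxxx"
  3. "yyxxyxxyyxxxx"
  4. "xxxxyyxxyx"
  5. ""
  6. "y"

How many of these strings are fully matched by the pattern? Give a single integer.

3

1. "yyy" → no match
2. "xxxxxx" → match
3 → no match
4. "xxxxyyxxyx" → no match
5. "" → match
6. "y" → match
Total matched: 3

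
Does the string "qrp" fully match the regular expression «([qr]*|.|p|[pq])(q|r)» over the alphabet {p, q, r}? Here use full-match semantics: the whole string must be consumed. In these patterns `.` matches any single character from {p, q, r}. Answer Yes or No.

No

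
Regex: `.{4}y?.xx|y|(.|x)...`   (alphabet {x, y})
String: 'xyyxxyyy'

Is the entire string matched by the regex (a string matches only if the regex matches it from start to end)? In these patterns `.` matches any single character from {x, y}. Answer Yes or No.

No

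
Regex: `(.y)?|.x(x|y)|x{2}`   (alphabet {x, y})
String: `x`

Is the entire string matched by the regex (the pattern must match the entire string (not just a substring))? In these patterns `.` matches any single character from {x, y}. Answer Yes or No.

No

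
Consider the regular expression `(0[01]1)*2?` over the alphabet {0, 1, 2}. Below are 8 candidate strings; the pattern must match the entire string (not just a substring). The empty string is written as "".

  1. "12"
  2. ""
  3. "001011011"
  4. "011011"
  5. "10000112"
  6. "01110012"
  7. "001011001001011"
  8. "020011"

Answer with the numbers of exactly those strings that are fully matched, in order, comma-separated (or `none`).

1 → no match
2 → match
3 → match
4 → match
5 → no match
6 → no match
7 → match
8 → no match

2, 3, 4, 7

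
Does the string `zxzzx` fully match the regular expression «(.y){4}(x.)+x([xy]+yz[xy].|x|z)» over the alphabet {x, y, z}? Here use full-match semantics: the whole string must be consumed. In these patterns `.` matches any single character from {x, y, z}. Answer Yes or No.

No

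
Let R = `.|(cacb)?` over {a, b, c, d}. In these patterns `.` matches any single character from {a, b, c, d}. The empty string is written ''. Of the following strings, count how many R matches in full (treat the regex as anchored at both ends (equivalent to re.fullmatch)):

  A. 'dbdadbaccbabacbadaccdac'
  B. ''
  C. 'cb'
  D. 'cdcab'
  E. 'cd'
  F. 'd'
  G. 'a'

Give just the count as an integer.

3

A → no match
B → match
C → no match
D → no match
E → no match
F → match
G → match
Total matched: 3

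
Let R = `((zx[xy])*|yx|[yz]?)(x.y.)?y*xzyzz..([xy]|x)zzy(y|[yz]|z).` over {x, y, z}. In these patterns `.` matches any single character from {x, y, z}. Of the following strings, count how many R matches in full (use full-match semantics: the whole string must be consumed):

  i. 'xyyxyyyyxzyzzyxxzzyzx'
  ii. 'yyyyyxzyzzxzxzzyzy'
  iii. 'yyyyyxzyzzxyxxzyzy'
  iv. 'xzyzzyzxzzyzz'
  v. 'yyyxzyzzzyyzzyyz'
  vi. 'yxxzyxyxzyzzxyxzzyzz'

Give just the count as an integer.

5

i → match
ii → match
iii → no match
iv → match
v → match
vi → match
Total matched: 5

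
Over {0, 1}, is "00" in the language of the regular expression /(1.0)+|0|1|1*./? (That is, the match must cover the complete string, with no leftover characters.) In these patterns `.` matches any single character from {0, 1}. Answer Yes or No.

No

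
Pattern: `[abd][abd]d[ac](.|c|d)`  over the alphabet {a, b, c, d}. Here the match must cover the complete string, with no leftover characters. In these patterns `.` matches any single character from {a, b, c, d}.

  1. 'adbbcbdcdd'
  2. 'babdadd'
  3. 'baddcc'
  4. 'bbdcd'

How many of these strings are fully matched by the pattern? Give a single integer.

1 → no match
2 → no match
3 → no match
4 → match
Total matched: 1

1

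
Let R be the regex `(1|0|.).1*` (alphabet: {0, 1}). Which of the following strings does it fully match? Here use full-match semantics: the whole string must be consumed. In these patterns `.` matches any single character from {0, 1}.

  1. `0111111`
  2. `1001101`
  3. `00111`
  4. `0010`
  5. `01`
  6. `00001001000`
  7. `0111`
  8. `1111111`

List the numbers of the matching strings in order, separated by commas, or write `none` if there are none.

1, 3, 5, 7, 8

1 → match
2 → no match
3 → match
4 → no match
5 → match
6 → no match
7 → match
8 → match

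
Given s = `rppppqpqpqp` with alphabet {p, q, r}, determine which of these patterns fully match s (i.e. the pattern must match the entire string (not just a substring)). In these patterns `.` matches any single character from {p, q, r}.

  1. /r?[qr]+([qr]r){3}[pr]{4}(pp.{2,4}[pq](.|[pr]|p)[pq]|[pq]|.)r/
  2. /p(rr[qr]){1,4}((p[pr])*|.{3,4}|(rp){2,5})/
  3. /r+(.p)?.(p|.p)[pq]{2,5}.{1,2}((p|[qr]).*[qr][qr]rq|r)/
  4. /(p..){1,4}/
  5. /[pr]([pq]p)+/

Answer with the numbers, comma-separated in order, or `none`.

1 → no match — must end with `r`
2 → no match — must start with `prr`
3 → no match
4 → no match — must start with `p`
5 → match

5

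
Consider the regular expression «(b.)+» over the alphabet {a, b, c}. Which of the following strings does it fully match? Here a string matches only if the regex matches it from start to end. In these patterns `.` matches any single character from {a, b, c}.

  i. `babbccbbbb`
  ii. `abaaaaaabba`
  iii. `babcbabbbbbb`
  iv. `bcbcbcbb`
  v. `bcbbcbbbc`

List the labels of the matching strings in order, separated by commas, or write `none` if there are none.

iii, iv

i → no match
ii → no match — must start with `b`
iii → match
iv → match
v → no match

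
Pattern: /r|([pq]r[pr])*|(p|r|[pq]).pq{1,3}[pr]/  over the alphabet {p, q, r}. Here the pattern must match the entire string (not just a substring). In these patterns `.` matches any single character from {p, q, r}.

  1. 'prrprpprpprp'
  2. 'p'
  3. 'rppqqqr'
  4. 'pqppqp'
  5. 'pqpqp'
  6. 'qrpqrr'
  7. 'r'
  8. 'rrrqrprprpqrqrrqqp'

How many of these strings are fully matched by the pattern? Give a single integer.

5

1. 'prrprpprpprp' → match
2. 'p' → no match
3. 'rppqqqr' → match
4. 'pqppqp' → no match
5. 'pqpqp' → match
6. 'qrpqrr' → match
7. 'r' → match
8 → no match
Total matched: 5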